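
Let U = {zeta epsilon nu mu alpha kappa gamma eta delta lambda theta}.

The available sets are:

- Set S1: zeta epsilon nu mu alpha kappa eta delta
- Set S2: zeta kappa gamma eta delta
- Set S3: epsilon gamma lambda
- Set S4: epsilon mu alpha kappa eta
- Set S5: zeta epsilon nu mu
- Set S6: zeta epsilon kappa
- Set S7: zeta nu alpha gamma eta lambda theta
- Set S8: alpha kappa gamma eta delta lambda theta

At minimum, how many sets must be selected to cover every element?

2

S1 and S7 cover everything between them: the union {zeta, epsilon, nu, mu, alpha, kappa, gamma, eta, delta, lambda, theta} is all of U.
No single set has all 11 elements (the largest, S1, has 8), so 2 is optimal.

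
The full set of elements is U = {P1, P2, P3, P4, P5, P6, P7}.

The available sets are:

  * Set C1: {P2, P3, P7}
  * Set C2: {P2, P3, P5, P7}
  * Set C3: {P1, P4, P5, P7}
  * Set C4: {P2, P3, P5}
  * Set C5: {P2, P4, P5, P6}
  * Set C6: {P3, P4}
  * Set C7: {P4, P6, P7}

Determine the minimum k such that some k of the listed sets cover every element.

C1 and C3 and C5 together: C1 ∪ C3 ∪ C5 = {P1, P2, P3, P4, P5, P6, P7} — every element is covered.
Only C3 contains P1, so C3 is forced; the remaining 3 elements need at least 2 more sets (each remaining set adds at most 2) — so at least 3 sets are needed, and 3 is optimal.

3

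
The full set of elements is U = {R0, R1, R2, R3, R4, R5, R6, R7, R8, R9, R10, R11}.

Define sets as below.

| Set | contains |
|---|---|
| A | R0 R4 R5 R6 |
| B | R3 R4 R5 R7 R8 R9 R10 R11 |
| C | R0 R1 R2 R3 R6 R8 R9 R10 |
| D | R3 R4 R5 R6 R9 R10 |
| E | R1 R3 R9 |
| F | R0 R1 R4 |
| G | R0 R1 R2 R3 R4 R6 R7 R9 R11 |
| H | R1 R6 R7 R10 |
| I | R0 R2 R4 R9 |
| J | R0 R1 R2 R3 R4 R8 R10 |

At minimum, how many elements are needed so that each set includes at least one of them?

T = {R1, R4} meets every set (each contains at least one member of T), and |T| = 2.
The sets A, E are pairwise disjoint, so any hitting set needs a separate element for each — at least 2. Hence 2 is optimal.

2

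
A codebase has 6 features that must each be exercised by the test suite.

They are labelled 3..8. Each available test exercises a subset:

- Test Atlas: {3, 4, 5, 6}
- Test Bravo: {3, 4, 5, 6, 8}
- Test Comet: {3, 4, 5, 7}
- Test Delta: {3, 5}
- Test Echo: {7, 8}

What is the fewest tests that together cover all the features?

2

Take {Atlas, Echo}. Their union is {3, 4, 5, 6, 7, 8}, which is all 6 features.
No single test has all 6 features (the largest, Bravo, has 5), so 2 is optimal.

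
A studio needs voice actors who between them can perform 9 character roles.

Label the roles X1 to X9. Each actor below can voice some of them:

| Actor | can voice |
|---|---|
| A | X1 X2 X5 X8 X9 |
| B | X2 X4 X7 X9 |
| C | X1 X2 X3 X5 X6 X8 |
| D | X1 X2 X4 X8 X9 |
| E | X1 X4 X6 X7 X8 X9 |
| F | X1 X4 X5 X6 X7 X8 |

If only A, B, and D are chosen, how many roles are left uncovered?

2

Union of A, B, D = {X1, X2, X4, X5, X7, X8, X9}.
Not covered: X3, X6 — 2 roles.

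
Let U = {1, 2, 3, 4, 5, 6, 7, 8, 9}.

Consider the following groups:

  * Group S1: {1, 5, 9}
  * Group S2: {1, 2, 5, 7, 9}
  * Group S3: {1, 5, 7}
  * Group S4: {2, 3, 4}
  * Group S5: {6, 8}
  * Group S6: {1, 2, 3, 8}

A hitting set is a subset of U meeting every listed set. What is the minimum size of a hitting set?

H = {1, 4, 8} meets every group (each contains at least one member of H), and |H| = 3.
The groups S3, S4, S5 are pairwise disjoint, so any hitting set needs a separate element for each — at least 3. Hence 3 is optimal.

3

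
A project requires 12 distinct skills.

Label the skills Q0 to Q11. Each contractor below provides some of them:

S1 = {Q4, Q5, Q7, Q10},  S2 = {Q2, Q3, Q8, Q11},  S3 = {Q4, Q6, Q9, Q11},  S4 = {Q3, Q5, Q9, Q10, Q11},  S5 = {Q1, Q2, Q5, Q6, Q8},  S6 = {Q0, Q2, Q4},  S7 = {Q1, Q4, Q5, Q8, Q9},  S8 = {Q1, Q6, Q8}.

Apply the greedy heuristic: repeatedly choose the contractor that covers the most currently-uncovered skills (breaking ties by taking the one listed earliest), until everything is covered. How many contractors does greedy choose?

4

Greedy: pick S4 (covers 5 new) → pick S5 (covers 4 new) → pick S1 (covers 2 new) → pick S6 (covers 1 new). Total picks: 4.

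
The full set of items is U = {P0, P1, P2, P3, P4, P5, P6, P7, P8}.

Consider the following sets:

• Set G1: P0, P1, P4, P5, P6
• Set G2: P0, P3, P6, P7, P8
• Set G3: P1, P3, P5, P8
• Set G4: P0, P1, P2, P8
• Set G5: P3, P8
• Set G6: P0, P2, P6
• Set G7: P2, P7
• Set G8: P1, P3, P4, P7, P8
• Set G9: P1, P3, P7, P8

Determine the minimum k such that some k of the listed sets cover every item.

G1 and G4 and G8 together: G1 ∪ G4 ∪ G8 = {P0, P1, P2, P3, P4, P5, P6, P7, P8} — every item is covered.
No 2 of the 9 sets cover everything (all 36 combinations miss at least one item), so 3 is optimal.

3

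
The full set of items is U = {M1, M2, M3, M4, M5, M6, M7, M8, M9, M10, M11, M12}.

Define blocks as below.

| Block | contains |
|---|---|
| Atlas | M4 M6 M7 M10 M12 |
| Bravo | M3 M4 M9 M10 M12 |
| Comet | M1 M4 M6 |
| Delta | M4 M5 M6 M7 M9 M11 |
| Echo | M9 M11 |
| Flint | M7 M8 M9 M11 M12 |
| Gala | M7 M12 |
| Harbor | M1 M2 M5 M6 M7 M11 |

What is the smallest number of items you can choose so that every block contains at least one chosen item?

3

H = {M1, M7, M9} meets every block (each contains at least one member of H), and |H| = 3.
The blocks Comet, Echo, Gala are pairwise disjoint, so any hitting set needs a separate item for each — at least 3. Hence 3 is optimal.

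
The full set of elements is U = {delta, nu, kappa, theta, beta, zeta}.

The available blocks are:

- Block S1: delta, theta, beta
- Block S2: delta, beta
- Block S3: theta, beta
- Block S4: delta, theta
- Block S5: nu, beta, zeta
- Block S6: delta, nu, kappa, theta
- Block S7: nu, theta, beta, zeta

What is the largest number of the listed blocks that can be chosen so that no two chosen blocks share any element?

S4, S5 are pairwise disjoint (S4={delta,theta}; S5={nu,beta,zeta}).
Every remaining block overlaps one of these, and no 3 of the listed blocks are pairwise disjoint, so 2 is the maximum.

2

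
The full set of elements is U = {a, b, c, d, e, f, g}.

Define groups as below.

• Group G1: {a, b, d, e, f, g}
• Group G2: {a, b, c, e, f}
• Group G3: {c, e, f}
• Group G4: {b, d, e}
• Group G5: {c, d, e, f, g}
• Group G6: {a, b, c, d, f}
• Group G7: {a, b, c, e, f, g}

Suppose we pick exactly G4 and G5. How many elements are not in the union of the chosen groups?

1

Union of G4, G5 = {b, c, d, e, f, g}.
Not covered: a — 1 element.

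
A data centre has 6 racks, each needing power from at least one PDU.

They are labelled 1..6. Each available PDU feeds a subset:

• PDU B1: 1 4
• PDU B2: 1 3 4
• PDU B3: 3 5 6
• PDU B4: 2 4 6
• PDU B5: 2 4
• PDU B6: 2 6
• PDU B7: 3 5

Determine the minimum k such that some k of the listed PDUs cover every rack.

Take {B2, B3, B6}. Their union is {1, 2, 3, 4, 5, 6}, which is all 6 racks.
No 2 of the 7 PDUs cover everything (all 21 combinations miss at least one rack), so 3 is optimal.

3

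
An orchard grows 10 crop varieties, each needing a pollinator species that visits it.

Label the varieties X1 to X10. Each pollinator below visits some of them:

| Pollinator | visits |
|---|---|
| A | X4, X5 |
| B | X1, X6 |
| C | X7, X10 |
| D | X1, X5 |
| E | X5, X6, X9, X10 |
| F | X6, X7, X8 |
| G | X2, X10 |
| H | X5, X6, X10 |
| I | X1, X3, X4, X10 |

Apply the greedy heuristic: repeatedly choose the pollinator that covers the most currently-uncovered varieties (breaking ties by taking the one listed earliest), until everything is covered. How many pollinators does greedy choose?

4

Greedy: pick E (covers 4 new) → pick I (covers 3 new) → pick F (covers 2 new) → pick G (covers 1 new). Total picks: 4.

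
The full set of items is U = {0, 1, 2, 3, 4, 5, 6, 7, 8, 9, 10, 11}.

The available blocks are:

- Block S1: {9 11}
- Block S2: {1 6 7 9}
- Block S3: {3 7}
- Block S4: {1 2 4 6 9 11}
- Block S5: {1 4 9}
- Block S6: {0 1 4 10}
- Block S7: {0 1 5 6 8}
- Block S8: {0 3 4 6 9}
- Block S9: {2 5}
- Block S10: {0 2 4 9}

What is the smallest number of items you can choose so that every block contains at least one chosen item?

Take H = {0, 2, 3, 9}. Each listed block contains at least one of these, so H is a hitting set of size 4.
The blocks S1, S3, S6, S9 are pairwise disjoint, so any hitting set needs a separate item for each — at least 4. Hence 4 is optimal.

4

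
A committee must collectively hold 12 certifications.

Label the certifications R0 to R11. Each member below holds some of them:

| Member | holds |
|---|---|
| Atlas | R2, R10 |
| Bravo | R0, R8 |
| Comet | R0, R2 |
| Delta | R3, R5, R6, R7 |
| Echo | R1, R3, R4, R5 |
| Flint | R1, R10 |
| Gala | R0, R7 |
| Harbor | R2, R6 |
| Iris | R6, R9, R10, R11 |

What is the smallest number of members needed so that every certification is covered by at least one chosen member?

5

Take {Bravo, Comet, Delta, Echo, Iris}. Their union is {R0, R1, R2, R3, R4, R5, R6, R7, R8, R9, R10, R11}, which is all 12 certifications.
No 4 of the 9 members cover everything (all 126 combinations miss at least one certification), so 5 is optimal.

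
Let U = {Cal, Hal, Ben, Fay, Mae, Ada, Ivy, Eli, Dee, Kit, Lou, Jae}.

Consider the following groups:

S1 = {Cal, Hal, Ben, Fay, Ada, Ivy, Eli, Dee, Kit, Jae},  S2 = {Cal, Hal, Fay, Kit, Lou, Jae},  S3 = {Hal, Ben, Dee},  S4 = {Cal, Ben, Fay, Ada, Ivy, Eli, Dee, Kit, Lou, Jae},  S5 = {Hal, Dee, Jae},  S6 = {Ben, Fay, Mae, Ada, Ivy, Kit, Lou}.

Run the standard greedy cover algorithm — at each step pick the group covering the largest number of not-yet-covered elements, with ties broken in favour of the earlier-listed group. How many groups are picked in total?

Greedy: pick S1 (covers 10 new) → pick S6 (covers 2 new). Total picks: 2.

2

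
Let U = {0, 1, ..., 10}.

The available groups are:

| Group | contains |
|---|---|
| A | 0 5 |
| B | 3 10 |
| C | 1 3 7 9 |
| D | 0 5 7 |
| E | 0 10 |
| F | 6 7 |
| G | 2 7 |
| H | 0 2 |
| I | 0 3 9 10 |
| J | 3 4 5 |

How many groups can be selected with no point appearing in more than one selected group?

A, B, F are pairwise disjoint (A={0,5}; B={3,10}; F={6,7}).
Every remaining group overlaps one of these, and no 4 of the listed groups are pairwise disjoint, so 3 is the maximum.

3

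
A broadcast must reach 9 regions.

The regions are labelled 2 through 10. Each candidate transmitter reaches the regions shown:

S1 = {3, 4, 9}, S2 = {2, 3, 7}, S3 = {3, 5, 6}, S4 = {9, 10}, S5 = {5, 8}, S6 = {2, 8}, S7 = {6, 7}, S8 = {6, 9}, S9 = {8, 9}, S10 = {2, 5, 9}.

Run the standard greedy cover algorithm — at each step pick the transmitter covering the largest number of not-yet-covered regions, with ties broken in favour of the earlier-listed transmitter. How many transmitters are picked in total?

Greedy: pick S1 (covers 3 new) → pick S2 (covers 2 new) → pick S3 (covers 2 new) → pick S4 (covers 1 new) → pick S5 (covers 1 new). Total picks: 5.

5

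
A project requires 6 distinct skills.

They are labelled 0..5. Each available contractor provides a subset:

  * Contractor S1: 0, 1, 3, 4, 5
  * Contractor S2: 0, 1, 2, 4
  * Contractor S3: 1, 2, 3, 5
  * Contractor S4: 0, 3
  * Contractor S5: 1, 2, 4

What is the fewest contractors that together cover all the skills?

Take {S1, S2}. Their union is {0, 1, 2, 3, 4, 5}, which is all 6 skills.
No single contractor has all 6 skills (the largest, S1, has 5), so 2 is optimal.

2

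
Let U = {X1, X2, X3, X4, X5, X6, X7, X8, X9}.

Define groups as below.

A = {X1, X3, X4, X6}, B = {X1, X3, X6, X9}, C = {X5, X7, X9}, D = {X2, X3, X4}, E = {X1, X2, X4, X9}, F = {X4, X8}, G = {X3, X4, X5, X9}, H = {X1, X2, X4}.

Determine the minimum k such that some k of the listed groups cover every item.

4

B and C and D and F together: B ∪ C ∪ D ∪ F = {X1, X2, X3, X4, X5, X6, X7, X8, X9} — every item is covered.
No 3 of the 8 groups cover everything (all 56 combinations miss at least one item), so 4 is optimal.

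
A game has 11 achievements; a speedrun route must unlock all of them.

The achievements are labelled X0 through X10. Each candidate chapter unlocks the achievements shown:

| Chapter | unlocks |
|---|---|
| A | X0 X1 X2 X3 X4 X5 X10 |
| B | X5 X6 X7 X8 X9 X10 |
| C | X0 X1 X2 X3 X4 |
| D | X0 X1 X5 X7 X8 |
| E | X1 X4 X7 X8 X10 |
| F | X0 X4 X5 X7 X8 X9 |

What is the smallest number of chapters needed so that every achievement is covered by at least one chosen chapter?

2

B and C together: B ∪ C = {X0, X1, X2, X3, X4, X5, X6, X7, X8, X9, X10} — every achievement is covered.
No single chapter has all 11 achievements (the largest, A, has 7), so 2 is optimal.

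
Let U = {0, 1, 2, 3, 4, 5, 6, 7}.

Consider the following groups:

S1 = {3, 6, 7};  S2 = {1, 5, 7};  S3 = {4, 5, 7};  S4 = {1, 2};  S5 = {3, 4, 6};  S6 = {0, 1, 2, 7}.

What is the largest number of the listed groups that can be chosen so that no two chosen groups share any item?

2

S2, S5 are pairwise disjoint (S2={1,5,7}; S5={3,4,6}).
Every remaining group overlaps one of these, and no 3 of the listed groups are pairwise disjoint, so 2 is the maximum.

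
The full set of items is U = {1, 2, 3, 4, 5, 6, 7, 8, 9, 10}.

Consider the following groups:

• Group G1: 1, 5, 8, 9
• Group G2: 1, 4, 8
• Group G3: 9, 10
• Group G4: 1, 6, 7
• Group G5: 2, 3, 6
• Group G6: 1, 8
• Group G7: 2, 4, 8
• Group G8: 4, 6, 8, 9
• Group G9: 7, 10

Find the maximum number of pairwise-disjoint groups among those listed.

G5, G6, G9 are pairwise disjoint (G5={2,3,6}; G6={1,8}; G9={7,10}).
Every remaining group overlaps one of these, and no 4 of the listed groups are pairwise disjoint, so 3 is the maximum.

3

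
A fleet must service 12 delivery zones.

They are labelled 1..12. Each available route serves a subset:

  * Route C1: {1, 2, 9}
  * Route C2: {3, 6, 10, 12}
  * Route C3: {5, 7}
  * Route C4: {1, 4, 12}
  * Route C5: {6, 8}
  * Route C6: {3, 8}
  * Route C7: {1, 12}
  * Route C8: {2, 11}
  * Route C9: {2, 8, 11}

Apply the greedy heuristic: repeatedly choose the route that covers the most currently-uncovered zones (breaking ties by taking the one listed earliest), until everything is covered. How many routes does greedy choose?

Greedy: pick C2 (covers 4 new) → pick C1 (covers 3 new) → pick C3 (covers 2 new) → pick C9 (covers 2 new) → pick C4 (covers 1 new). Total picks: 5.

5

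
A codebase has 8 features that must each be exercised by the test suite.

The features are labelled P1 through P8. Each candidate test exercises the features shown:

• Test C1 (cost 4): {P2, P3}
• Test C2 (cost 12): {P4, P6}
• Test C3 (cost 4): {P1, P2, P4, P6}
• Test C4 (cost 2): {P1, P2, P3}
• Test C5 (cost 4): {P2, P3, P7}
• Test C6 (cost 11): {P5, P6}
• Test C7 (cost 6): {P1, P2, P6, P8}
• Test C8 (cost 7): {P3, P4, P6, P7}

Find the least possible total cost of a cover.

C6, C7, C8 together cover every feature (C6 ∪ C7 ∪ C8 = {P1, P2, P3, P4, P5, P6, P7, P8}); total cost 11 + 6 + 7 = 24.
The greedy pick C4, C3, C5, C7, C6 costs 27; no covering selection beats 24.

24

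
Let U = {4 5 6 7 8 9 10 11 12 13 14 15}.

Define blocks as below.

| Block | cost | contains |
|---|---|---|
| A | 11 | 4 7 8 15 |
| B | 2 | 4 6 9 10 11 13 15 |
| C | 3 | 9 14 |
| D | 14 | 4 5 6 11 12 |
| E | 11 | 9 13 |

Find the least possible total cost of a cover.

30

A, B, C, D together cover every element (A ∪ B ∪ C ∪ D = {4, 5, 6, 7, 8, 9, 10, 11, 12, 13, 14, 15}); total cost 11 + 2 + 3 + 14 = 30.
No covering selection has total cost below 30.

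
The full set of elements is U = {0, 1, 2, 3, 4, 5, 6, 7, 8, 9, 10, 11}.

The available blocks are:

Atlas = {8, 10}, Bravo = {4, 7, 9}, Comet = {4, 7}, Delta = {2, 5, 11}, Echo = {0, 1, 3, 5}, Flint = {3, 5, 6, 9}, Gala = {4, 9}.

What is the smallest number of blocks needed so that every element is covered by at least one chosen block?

5

Atlas, Bravo, Delta, Echo, and Flint cover everything between them: the union {0, 1, 2, 3, 4, 5, 6, 7, 8, 9, 10, 11} is all of U.
Only Flint contains 6, so Flint is forced; the remaining 8 elements need at least 4 more blocks (each remaining block adds at most 2) — so at least 5 blocks are needed, and 5 is optimal.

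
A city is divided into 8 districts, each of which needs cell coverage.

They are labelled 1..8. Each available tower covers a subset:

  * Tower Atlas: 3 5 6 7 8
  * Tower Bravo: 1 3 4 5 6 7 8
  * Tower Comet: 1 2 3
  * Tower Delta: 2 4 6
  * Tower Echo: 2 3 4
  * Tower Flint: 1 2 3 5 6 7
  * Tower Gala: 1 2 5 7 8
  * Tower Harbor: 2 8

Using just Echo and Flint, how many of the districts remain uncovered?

Union of Echo, Flint = {1, 2, 3, 4, 5, 6, 7}.
Not covered: 8 — 1 district.

1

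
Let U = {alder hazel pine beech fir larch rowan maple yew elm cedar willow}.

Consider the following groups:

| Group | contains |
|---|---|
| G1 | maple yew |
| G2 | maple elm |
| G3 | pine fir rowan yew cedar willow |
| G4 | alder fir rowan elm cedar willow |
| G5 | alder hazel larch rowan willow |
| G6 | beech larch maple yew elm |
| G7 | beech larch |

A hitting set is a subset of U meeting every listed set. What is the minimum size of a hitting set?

3

Take H = {beech, rowan, maple}. Each listed group contains at least one of these, so H is a hitting set of size 3.
The groups G2, G3, G7 are pairwise disjoint, so any hitting set needs a separate item for each — at least 3. Hence 3 is optimal.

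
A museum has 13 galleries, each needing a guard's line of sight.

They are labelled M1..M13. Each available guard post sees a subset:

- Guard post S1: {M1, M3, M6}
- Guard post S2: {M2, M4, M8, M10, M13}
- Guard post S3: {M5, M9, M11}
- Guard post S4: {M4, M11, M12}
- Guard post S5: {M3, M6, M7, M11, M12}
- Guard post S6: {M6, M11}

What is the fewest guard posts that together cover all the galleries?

S1 and S2 and S3 and S5 together: S1 ∪ S2 ∪ S3 ∪ S5 = {M1, M2, M3, M4, M5, M6, M7, M8, M9, M10, M11, M12, M13} — every gallery is covered.
No 3 of the 6 guard posts cover everything (all 20 combinations miss at least one gallery), so 4 is optimal.

4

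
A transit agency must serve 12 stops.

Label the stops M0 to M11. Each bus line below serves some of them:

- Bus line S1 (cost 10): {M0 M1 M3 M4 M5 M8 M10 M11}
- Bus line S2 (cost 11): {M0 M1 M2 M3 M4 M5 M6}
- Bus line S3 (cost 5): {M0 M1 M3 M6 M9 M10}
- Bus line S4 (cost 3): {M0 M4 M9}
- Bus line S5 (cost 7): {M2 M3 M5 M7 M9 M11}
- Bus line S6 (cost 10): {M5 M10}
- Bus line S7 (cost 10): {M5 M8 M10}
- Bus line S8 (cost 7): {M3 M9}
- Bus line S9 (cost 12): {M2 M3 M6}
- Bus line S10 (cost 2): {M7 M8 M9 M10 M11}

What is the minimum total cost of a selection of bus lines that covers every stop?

13

S2, S10 together cover every stop (S2 ∪ S10 = {M0, M1, M2, M3, M4, M5, M6, M7, M8, M9, M10, M11}); total cost 11 + 2 = 13.
The greedy pick S10, S3, S4, S5 costs 17; no covering selection beats 13.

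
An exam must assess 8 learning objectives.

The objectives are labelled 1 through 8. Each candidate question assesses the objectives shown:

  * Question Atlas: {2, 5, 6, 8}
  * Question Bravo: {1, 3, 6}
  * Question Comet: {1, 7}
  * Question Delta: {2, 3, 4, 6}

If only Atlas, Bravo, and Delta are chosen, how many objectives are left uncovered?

1

Union of Atlas, Bravo, Delta = {1, 2, 3, 4, 5, 6, 8}.
Not covered: 7 — 1 objective.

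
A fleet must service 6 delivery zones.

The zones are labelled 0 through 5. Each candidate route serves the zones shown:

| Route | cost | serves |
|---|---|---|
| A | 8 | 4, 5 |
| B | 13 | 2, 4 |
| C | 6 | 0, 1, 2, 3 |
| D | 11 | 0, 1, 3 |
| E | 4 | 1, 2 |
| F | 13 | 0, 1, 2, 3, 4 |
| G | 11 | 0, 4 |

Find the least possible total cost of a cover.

14

A, C together cover every zone (A ∪ C = {0, 1, 2, 3, 4, 5}); total cost 8 + 6 = 14.
No covering selection has total cost below 14.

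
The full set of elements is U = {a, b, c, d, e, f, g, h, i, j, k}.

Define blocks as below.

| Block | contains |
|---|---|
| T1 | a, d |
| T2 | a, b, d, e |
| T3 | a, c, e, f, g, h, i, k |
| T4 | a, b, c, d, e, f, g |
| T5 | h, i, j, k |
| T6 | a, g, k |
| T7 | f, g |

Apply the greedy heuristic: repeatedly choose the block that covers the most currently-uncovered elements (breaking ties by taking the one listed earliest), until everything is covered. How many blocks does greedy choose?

3

Greedy: pick T3 (covers 8 new) → pick T2 (covers 2 new) → pick T5 (covers 1 new). Total picks: 3.
(The true minimum cover uses only 2 blocks, so greedy is not optimal here.)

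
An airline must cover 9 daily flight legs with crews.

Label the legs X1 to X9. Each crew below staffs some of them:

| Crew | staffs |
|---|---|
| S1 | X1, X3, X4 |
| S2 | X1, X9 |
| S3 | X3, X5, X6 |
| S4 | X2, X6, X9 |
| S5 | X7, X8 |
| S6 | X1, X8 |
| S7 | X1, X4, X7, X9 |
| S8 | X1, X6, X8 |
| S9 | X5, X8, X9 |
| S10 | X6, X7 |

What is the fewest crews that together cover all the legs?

Take {S1, S3, S4, S5}. Their union is {X1, X2, X3, X4, X5, X6, X7, X8, X9}, which is all 9 legs.
No 3 of the 10 crews cover everything (all 120 combinations miss at least one leg), so 4 is optimal.

4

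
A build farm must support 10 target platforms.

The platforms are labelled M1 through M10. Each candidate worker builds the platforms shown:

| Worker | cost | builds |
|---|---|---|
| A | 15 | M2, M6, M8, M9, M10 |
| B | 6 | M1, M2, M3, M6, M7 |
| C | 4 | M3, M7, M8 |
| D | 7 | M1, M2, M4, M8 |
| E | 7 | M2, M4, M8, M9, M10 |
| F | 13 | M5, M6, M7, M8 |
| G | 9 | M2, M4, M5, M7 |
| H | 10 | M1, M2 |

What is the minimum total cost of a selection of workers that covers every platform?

22

B, E, G together cover every platform (B ∪ E ∪ G = {M1, M2, M3, M4, M5, M6, M7, M8, M9, M10}); total cost 6 + 7 + 9 = 22.
No covering selection has total cost below 22.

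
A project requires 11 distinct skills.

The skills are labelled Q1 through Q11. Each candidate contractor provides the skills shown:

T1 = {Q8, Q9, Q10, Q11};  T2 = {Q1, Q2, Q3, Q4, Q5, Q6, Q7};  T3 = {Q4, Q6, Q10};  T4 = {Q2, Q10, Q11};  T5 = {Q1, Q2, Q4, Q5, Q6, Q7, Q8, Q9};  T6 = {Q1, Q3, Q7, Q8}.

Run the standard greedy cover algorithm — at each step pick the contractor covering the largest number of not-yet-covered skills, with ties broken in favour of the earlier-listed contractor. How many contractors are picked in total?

Greedy: pick T5 (covers 8 new) → pick T1 (covers 2 new) → pick T2 (covers 1 new). Total picks: 3.
(The true minimum cover uses only 2 contractors, so greedy is not optimal here.)

3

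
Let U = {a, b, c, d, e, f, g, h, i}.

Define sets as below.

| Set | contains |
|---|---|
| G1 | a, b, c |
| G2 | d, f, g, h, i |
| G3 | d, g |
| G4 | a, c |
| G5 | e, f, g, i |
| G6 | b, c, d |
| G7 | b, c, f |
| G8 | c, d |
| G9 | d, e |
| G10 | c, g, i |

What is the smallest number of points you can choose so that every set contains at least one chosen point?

3

T = {c, e, g} meets every set (each contains at least one member of T), and |T| = 3.
No choice of 2 points meets every set, so 3 is the minimum.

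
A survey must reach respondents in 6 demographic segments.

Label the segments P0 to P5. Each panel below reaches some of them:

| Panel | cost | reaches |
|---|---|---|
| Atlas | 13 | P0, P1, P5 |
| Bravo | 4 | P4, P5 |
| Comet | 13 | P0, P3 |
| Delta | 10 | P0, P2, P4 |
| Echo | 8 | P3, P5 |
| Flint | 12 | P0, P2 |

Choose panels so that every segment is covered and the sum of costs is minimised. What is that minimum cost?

31

Atlas, Delta, Echo together cover every segment (Atlas ∪ Delta ∪ Echo = {P0, P1, P2, P3, P4, P5}); total cost 13 + 10 + 8 = 31.
The greedy pick Bravo, Delta, Echo, Atlas costs 35; no covering selection beats 31.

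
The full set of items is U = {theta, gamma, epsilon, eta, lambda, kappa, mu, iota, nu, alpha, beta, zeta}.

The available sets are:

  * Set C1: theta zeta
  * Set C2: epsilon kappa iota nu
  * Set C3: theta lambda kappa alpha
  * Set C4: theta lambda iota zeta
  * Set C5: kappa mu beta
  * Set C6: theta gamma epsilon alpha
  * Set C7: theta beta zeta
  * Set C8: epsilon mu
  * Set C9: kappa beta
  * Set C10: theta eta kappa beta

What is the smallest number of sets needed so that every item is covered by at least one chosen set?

5

C2 and C4 and C6 and C8 and C10 together: C2 ∪ C4 ∪ C6 ∪ C8 ∪ C10 = {theta, gamma, epsilon, eta, lambda, kappa, mu, iota, nu, alpha, beta, zeta} — every item is covered.
No 4 of the 10 sets cover everything (all 210 combinations miss at least one item), so 5 is optimal.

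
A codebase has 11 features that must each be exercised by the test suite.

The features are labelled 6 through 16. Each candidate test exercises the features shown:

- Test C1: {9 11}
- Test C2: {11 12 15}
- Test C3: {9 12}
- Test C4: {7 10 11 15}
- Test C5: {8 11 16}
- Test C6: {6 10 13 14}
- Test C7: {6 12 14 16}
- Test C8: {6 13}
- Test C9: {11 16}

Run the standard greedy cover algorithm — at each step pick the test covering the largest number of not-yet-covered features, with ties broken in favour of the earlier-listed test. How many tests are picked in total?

Greedy: pick C4 (covers 4 new) → pick C7 (covers 4 new) → pick C1 (covers 1 new) → pick C5 (covers 1 new) → pick C6 (covers 1 new). Total picks: 5.
(The true minimum cover uses only 4 tests, so greedy is not optimal here.)

5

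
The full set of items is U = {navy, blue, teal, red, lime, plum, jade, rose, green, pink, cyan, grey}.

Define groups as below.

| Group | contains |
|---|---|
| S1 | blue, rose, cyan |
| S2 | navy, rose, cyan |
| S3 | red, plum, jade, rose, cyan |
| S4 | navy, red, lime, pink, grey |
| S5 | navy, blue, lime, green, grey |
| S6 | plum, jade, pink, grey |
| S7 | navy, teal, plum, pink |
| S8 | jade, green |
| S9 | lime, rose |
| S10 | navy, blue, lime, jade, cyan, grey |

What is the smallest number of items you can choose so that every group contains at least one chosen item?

3

Take H = {navy, jade, rose}. Each listed group contains at least one of these, so H is a hitting set of size 3.
The groups S7, S8, S9 are pairwise disjoint, so any hitting set needs a separate item for each — at least 3. Hence 3 is optimal.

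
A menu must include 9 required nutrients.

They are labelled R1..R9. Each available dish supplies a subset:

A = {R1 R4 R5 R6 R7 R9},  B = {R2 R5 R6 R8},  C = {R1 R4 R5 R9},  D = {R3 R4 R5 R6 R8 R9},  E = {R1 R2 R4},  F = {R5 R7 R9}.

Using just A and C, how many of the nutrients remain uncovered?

Union of A, C = {R1, R4, R5, R6, R7, R9}.
Not covered: R2, R3, R8 — 3 nutrients.

3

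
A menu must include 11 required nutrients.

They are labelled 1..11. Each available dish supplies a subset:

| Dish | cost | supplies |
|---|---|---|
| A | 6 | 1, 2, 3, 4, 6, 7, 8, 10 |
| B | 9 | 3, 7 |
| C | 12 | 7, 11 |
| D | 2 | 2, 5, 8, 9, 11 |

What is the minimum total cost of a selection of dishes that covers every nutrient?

8

A, D together cover every nutrient (A ∪ D = {1, 2, 3, 4, 5, 6, 7, 8, 9, 10, 11}); total cost 6 + 2 = 8.
No covering selection has total cost below 8.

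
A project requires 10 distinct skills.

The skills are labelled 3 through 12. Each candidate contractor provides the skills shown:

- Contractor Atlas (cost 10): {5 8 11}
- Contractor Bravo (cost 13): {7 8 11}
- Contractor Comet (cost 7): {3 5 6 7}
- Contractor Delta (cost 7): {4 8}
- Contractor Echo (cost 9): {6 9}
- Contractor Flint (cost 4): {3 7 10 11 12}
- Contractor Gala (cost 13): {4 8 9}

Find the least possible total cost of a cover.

24

Comet, Flint, Gala together cover every skill (Comet ∪ Flint ∪ Gala = {3, 4, 5, 6, 7, 8, 9, 10, 11, 12}); total cost 7 + 4 + 13 = 24.
The greedy pick Flint, Comet, Delta, Echo costs 27; no covering selection beats 24.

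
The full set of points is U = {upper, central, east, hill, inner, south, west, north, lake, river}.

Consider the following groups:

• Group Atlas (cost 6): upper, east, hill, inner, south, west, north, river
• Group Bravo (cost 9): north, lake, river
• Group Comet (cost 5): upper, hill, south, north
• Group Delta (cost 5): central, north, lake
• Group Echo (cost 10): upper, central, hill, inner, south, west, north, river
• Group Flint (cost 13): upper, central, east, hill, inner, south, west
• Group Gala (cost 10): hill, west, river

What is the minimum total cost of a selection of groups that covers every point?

Atlas, Delta together cover every point (Atlas ∪ Delta = {upper, central, east, hill, inner, south, west, north, lake, river}); total cost 6 + 5 = 11.
No covering selection has total cost below 11.

11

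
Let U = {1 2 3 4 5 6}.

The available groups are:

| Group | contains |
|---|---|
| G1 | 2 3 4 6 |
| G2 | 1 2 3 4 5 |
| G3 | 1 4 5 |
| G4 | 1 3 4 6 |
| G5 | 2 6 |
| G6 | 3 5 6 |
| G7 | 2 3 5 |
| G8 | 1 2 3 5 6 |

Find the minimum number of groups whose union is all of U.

Take {G2, G4}. Their union is {1, 2, 3, 4, 5, 6}, which is all 6 points.
No single group has all 6 points (the largest, G2, has 5), so 2 is optimal.

2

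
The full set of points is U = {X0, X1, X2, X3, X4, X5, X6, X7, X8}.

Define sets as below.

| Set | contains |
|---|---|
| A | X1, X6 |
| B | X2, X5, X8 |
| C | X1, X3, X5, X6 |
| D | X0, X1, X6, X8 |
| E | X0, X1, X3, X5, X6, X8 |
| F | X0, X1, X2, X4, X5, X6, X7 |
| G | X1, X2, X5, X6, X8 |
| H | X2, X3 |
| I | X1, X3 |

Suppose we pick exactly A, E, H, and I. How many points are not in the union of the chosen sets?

Union of A, E, H, I = {X0, X1, X2, X3, X5, X6, X8}.
Not covered: X4, X7 — 2 points.

2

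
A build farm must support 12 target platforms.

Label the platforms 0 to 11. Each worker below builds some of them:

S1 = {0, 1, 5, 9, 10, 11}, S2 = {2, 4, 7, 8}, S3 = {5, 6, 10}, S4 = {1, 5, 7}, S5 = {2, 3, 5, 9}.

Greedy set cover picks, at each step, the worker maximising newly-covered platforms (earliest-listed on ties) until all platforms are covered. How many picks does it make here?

Greedy: pick S1 (covers 6 new) → pick S2 (covers 4 new) → pick S3 (covers 1 new) → pick S5 (covers 1 new). Total picks: 4.

4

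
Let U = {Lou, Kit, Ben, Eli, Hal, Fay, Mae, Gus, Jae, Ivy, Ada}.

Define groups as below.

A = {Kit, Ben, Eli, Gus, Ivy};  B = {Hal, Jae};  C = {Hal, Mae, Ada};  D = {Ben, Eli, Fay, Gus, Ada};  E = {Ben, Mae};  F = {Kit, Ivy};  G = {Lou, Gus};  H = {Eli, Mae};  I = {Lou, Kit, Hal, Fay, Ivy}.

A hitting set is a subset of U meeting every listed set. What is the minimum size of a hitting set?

4

The 4 items {Kit, Mae, Gus, Jae} hit every group.
The groups B, E, F, G are pairwise disjoint, so any hitting set needs a separate item for each — at least 4. Hence 4 is optimal.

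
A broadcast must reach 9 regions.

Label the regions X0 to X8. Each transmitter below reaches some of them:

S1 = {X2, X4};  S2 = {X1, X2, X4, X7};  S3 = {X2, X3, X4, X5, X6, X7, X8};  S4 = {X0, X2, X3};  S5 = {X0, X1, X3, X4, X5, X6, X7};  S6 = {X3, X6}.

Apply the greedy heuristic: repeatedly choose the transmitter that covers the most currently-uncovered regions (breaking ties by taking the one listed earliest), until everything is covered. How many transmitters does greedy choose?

Greedy: pick S3 (covers 7 new) → pick S5 (covers 2 new). Total picks: 2.

2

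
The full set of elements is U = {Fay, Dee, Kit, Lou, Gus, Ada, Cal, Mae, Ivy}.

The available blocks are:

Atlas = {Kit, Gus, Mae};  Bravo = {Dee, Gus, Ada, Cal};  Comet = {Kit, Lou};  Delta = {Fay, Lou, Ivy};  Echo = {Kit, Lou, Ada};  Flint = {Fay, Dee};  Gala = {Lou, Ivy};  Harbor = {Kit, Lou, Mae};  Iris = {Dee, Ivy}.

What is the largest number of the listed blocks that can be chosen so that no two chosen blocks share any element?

Atlas, Flint, Gala are pairwise disjoint (Atlas={Kit,Gus,Mae}; Flint={Fay,Dee}; Gala={Lou,Ivy}).
Every remaining block overlaps one of these, and no 4 of the listed blocks are pairwise disjoint, so 3 is the maximum.

3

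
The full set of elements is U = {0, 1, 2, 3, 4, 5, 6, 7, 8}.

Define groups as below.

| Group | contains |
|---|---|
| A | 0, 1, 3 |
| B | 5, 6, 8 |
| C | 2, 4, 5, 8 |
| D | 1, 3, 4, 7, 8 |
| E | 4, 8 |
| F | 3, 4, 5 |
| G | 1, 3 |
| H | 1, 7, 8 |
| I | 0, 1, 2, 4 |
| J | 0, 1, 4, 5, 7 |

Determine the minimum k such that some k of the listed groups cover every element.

Take {B, D, I}. Their union is {0, 1, 2, 3, 4, 5, 6, 7, 8}, which is all 9 elements.
Only B contains 6, so B is forced; the remaining 6 elements need at least 2 more groups (each remaining group adds at most 4) — so at least 3 groups are needed, and 3 is optimal.

3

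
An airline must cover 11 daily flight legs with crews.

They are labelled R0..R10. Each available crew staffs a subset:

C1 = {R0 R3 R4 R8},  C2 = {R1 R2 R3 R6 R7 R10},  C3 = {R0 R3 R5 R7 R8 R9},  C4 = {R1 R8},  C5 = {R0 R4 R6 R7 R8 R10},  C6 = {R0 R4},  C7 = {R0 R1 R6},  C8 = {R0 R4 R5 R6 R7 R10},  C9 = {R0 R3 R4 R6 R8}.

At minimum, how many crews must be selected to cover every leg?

Take {C2, C3, C6}. Their union is {R0, R1, R2, R3, R4, R5, R6, R7, R8, R9, R10}, which is all 11 legs.
Only C2 contains R2, so C2 is forced; the remaining 5 legs need at least 2 more crews (each remaining crew adds at most 4) — so at least 3 crews are needed, and 3 is optimal.

3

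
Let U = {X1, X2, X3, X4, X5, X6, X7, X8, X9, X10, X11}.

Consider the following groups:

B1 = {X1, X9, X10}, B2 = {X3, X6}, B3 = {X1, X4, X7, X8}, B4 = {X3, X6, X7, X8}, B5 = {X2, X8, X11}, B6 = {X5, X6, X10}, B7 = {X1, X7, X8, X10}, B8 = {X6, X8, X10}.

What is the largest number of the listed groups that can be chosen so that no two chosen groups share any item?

B1, B2, B5 are pairwise disjoint (B1={X1,X9,X10}; B2={X3,X6}; B5={X2,X8,X11}).
Every remaining group overlaps one of these, and no 4 of the listed groups are pairwise disjoint, so 3 is the maximum.

3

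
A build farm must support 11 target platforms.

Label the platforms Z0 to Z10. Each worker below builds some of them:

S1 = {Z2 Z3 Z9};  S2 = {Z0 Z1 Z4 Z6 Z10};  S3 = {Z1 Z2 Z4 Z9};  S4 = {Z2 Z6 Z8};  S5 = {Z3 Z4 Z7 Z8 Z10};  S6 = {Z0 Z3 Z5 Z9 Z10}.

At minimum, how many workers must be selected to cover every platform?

4

Take {S1, S2, S5, S6}. Their union is {Z0, Z1, Z2, Z3, Z4, Z5, Z6, Z7, Z8, Z9, Z10}, which is all 11 platforms.
No 3 of the 6 workers cover everything (all 20 combinations miss at least one platform), so 4 is optimal.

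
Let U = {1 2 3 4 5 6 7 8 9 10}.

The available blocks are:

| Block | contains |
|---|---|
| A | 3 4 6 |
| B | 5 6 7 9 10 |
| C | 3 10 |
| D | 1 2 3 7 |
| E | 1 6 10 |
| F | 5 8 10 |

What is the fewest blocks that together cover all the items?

A and B and D and F together: A ∪ B ∪ D ∪ F = {1, 2, 3, 4, 5, 6, 7, 8, 9, 10} — every item is covered.
No 3 of the 6 blocks cover everything (all 20 combinations miss at least one item), so 4 is optimal.

4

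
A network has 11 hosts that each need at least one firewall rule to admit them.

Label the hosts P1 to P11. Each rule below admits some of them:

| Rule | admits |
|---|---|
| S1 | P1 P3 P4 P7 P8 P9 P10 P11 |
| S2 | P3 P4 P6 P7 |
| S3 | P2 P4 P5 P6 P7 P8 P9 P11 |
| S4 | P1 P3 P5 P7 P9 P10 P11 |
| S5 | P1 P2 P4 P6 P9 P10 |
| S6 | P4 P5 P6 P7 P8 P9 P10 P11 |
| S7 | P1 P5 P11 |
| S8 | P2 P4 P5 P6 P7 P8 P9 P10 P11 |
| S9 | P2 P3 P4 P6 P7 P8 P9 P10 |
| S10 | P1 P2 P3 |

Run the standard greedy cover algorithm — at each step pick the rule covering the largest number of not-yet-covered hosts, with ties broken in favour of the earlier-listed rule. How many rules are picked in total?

2

Greedy: pick S8 (covers 9 new) → pick S1 (covers 2 new). Total picks: 2.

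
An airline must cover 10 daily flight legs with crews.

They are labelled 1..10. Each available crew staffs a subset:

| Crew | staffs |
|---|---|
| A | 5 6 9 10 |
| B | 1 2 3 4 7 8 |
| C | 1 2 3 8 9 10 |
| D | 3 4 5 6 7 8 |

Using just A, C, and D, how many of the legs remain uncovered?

Union of A, C, D = {1, 2, 3, 4, 5, 6, 7, 8, 9, 10} — that's every leg, so 0 are uncovered.

0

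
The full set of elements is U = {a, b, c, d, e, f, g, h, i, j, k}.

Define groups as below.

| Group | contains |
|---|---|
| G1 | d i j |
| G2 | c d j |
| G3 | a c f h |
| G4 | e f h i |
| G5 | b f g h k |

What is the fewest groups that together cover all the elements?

G1 and G3 and G4 and G5 together: G1 ∪ G3 ∪ G4 ∪ G5 = {a, b, c, d, e, f, g, h, i, j, k} — every element is covered.
Only G3 contains a, so G3 is forced; the remaining 7 elements need at least 3 more groups (each remaining group adds at most 3) — so at least 4 groups are needed, and 4 is optimal.

4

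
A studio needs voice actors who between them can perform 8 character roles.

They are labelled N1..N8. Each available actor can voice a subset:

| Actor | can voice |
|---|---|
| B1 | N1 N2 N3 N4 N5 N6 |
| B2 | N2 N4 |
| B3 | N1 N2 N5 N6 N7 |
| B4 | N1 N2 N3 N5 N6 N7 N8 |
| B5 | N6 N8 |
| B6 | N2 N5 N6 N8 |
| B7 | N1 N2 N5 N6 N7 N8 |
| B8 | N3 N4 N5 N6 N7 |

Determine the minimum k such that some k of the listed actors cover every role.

2

B7 and B8 together: B7 ∪ B8 = {N1, N2, N3, N4, N5, N6, N7, N8} — every role is covered.
No single actor has all 8 roles (the largest, B4, has 7), so 2 is optimal.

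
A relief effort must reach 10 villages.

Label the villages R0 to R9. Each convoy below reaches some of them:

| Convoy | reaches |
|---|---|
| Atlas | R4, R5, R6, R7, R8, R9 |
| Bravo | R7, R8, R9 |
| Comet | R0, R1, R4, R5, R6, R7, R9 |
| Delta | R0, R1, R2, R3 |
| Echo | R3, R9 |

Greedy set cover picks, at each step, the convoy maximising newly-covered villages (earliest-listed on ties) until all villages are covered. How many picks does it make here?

Greedy: pick Comet (covers 7 new) → pick Delta (covers 2 new) → pick Atlas (covers 1 new). Total picks: 3.
(The true minimum cover uses only 2 convoys, so greedy is not optimal here.)

3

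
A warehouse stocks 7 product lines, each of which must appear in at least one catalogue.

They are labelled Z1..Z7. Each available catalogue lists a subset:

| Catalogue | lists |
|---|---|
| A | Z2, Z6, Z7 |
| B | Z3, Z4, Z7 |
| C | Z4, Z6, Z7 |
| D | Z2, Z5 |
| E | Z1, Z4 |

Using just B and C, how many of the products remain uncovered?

Union of B, C = {Z3, Z4, Z6, Z7}.
Not covered: Z1, Z2, Z5 — 3 products.

3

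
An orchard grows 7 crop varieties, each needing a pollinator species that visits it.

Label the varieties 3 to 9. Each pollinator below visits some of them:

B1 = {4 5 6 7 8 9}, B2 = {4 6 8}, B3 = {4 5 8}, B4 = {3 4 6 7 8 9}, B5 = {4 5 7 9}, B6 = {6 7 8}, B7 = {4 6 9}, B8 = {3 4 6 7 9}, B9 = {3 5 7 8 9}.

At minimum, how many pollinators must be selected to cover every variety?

Take {B1, B8}. Their union is {3, 4, 5, 6, 7, 8, 9}, which is all 7 varieties.
No single pollinator has all 7 varieties (the largest, B1, has 6), so 2 is optimal.

2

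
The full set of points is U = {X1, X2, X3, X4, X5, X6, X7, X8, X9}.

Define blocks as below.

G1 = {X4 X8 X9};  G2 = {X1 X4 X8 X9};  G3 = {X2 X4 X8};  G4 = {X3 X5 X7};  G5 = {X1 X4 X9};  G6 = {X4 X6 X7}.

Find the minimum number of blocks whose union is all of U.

4

G2, G3, G4, and G6 cover everything between them: the union {X1, X2, X3, X4, X5, X6, X7, X8, X9} is all of U.
No 3 of the 6 blocks cover everything (all 20 combinations miss at least one point), so 4 is optimal.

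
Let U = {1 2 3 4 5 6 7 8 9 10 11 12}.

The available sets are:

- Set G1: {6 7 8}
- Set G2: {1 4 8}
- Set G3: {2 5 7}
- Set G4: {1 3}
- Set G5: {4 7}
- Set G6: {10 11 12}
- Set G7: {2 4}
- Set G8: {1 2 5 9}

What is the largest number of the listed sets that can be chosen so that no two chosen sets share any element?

G1, G4, G6, G7 are pairwise disjoint (G1={6,7,8}; G4={1,3}; G6={10,11,12}; G7={2,4}).
Every remaining set overlaps one of these, and no 5 of the listed sets are pairwise disjoint, so 4 is the maximum.

4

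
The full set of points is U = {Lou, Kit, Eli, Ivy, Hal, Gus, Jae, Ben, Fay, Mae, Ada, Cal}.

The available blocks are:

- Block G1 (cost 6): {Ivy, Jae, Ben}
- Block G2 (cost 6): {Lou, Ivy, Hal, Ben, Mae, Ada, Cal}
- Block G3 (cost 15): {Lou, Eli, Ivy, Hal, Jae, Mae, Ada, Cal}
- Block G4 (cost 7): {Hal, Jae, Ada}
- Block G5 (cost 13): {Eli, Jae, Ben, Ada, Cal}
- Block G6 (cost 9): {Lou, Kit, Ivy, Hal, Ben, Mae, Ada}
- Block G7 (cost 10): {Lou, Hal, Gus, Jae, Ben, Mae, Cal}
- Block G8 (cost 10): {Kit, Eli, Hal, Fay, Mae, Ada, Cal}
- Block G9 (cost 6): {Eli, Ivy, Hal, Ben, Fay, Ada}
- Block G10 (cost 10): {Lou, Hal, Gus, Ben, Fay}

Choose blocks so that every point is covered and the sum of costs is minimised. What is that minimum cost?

G6, G7, G9 together cover every point (G6 ∪ G7 ∪ G9 = {Lou, Kit, Eli, Ivy, Hal, Gus, Jae, Ben, Fay, Mae, Ada, Cal}); total cost 9 + 10 + 6 = 25.
The greedy pick G2, G9, G7, G6 costs 31; no covering selection beats 25.

25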